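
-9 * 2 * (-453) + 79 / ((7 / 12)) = 58026 / 7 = 8289.43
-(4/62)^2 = -4/961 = -0.00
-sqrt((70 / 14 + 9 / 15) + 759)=-sqrt(19115) / 5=-27.65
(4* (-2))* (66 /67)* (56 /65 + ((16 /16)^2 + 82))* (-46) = 132393888 /4355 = 30400.43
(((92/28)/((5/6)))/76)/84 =23/37240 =0.00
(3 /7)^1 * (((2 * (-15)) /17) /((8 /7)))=-45 /68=-0.66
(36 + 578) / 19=614 / 19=32.32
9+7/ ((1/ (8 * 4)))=233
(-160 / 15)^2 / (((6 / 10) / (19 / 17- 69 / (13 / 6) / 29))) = 3.70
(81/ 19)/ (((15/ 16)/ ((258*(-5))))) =-111456/ 19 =-5866.11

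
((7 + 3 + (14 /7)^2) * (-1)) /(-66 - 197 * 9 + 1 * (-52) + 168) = 14 /1723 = 0.01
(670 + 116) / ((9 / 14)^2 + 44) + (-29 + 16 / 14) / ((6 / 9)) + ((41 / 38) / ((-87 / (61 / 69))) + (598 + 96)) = 4655852524744 / 6950063295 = 669.90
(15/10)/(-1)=-3/2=-1.50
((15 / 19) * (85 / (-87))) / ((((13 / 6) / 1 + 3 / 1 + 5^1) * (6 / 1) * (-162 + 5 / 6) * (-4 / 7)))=-8925 / 65003674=-0.00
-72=-72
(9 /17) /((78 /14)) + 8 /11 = 1999 /2431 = 0.82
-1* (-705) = 705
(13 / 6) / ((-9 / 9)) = -13 / 6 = -2.17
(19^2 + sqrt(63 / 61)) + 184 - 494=52.02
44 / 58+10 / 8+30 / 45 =931 / 348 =2.68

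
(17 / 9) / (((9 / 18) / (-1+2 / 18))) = -272 / 81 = -3.36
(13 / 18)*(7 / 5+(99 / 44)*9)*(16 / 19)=11258 / 855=13.17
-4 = -4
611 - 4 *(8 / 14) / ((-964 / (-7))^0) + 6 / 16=609.09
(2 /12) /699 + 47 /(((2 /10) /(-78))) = -76876019 /4194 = -18330.00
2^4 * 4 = 64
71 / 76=0.93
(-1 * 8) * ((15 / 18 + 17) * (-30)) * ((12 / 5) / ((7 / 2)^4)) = 164352 / 2401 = 68.45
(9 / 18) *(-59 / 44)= -59 / 88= -0.67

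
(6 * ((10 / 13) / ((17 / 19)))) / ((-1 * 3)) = -380 / 221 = -1.72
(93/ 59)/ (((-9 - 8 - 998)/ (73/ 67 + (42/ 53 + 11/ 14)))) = -12333939/ 2977122890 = -0.00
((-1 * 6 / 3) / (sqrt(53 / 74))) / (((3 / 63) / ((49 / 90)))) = -343 * sqrt(3922) / 795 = -27.02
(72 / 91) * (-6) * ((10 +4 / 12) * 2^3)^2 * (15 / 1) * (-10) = 442828800 / 91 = 4866250.55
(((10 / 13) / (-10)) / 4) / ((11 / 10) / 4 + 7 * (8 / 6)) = -30 / 14989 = -0.00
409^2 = 167281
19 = 19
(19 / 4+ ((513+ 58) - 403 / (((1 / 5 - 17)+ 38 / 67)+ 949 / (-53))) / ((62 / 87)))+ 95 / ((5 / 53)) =1580568767 / 863908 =1829.56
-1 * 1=-1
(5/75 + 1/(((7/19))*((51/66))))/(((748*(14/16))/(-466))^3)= -5172263301952/4003659732765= -1.29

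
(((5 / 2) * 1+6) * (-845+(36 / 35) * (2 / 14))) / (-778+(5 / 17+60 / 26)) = 777657673 / 83967870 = 9.26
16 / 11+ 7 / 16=333 / 176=1.89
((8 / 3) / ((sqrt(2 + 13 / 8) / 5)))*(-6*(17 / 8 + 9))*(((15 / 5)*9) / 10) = -4806*sqrt(58) / 29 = -1262.12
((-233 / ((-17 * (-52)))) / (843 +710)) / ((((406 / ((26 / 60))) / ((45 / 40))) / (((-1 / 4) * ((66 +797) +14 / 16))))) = 4830789 / 109760573440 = 0.00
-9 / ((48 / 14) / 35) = -735 / 8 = -91.88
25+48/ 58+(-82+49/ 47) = -75142/ 1363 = -55.13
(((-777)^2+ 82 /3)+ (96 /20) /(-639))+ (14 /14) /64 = 41152032233 /68160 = 603756.34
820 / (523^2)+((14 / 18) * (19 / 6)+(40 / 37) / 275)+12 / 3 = 194472673063 / 30058101810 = 6.47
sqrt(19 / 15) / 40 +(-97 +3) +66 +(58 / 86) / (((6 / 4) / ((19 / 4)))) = -6673 / 258 +sqrt(285) / 600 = -25.84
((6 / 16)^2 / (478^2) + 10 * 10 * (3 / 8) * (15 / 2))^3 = 69564056288694928990877016729 / 3126851826478980530176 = 22247314.60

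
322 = 322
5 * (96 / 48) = 10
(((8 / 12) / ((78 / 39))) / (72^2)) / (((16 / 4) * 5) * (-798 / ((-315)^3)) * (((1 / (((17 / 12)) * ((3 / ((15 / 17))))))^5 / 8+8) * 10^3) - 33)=-98783701122001 / 44421629760223146176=-0.00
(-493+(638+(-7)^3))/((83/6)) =-1188/83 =-14.31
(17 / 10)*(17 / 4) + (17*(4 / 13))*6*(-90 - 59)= -2427923 / 520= -4669.08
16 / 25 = 0.64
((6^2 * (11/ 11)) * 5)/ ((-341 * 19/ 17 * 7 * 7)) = -3060/ 317471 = -0.01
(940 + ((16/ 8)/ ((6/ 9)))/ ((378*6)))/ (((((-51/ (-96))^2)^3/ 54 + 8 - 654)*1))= -381522481774592/ 262194699555929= -1.46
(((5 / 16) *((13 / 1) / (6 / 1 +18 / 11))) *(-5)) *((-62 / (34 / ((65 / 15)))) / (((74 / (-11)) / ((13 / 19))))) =-206023675 / 96372864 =-2.14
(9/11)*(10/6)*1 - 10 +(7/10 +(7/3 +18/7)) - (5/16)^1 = -61799/18480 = -3.34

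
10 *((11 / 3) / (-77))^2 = 10 / 441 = 0.02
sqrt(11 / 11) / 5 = 1 / 5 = 0.20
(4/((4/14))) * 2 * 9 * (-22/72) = -77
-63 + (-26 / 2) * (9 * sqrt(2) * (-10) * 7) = -63 + 8190 * sqrt(2) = 11519.41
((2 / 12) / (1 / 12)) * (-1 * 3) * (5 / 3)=-10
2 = 2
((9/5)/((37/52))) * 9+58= 14942/185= 80.77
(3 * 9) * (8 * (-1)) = -216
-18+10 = -8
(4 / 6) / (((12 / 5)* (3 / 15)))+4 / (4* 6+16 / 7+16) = 494 / 333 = 1.48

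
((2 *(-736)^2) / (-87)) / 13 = -1083392 / 1131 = -957.91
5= 5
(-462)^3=-98611128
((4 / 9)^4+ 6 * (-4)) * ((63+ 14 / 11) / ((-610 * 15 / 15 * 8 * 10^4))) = 13893257 / 440243100000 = 0.00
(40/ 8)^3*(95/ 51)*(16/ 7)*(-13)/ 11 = -2470000/ 3927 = -628.98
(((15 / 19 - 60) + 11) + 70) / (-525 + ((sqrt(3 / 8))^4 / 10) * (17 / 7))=-618240 / 14895031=-0.04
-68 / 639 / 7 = -0.02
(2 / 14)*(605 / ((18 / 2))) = 605 / 63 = 9.60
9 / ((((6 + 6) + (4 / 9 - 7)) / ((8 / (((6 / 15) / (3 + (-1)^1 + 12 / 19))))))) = 81000 / 931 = 87.00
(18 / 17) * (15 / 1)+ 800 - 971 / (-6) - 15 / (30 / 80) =95647 / 102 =937.72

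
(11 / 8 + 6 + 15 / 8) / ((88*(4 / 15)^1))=555 / 1408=0.39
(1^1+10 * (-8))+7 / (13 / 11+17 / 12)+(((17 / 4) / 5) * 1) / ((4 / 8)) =-36557 / 490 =-74.61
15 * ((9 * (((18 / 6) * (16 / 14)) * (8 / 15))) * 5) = 8640 / 7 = 1234.29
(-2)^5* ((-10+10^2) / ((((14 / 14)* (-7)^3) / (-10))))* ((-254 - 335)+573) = 460800 / 343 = 1343.44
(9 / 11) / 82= 9 / 902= 0.01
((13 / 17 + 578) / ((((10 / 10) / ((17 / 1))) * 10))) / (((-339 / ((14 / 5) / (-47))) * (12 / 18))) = 68873 / 265550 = 0.26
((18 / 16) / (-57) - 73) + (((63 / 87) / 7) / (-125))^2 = -145847795507 / 1997375000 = -73.02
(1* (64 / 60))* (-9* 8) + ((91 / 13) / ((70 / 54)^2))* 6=-9066 / 175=-51.81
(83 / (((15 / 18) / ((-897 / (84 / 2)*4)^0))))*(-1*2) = -996 / 5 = -199.20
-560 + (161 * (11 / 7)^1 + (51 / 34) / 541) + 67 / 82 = -6791382 / 22181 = -306.18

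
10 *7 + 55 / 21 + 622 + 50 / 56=58423 / 84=695.51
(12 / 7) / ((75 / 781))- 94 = -13326 / 175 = -76.15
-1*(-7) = 7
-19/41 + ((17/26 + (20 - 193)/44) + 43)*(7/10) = 27.34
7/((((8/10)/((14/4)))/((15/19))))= 24.18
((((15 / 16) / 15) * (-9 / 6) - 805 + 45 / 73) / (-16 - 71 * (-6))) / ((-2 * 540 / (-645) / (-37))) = 2989901069 / 68958720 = 43.36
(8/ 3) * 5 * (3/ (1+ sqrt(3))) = -20+ 20 * sqrt(3) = 14.64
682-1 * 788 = -106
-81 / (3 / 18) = -486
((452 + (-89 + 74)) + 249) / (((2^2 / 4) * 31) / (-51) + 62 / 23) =804678 / 2449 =328.57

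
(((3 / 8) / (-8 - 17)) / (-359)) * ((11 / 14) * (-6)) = -99 / 502600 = -0.00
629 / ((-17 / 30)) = -1110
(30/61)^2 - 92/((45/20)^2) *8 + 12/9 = -43343728/301401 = -143.81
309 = 309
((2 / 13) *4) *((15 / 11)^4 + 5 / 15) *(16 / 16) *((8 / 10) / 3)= 5328512 / 8564985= 0.62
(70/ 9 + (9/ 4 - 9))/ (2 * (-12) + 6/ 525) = -6475/ 151128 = -0.04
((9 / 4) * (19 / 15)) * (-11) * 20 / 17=-627 / 17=-36.88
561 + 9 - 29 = 541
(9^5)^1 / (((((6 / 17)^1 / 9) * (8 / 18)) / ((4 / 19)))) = 27103491 / 38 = 713249.76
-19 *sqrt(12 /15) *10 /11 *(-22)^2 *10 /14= -16720 *sqrt(5) /7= -5341.01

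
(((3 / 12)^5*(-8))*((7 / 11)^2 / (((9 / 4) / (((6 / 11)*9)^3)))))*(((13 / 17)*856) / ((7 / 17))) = -42589638 / 161051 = -264.45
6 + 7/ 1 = 13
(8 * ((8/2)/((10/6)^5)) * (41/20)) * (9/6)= 119556/15625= 7.65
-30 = -30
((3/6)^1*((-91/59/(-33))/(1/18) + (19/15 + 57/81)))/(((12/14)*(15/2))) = 862204/3942675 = 0.22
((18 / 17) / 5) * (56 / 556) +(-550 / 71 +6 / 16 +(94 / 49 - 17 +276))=83382125019 / 328835080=253.57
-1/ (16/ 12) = -3/ 4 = -0.75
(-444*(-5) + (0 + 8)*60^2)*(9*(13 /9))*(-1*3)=-1209780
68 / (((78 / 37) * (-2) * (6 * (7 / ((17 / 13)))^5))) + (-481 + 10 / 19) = -13330504287836893 / 27744469171146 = -480.47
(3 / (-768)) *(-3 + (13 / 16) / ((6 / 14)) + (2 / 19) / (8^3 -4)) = 127865 / 29650944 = 0.00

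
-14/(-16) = 7/8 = 0.88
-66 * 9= -594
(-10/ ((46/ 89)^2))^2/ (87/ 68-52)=-26665452425/ 965171609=-27.63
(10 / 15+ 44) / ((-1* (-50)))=67 / 75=0.89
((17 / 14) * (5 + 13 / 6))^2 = 534361 / 7056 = 75.73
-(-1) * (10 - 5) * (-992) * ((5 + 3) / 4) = -9920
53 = 53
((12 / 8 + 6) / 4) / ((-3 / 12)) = -15 / 2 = -7.50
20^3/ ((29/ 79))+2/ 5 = 3160058/ 145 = 21793.50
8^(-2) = 1/64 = 0.02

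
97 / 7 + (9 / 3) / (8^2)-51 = -16619 / 448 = -37.10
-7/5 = -1.40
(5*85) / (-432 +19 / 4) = -1700 / 1709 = -0.99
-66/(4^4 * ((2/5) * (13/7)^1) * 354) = -385/392704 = -0.00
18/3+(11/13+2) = 115/13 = 8.85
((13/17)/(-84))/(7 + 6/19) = -247/198492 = -0.00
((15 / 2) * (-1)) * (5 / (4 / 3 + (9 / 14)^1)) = -1575 / 83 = -18.98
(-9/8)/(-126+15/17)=51/5672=0.01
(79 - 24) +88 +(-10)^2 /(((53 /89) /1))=16479 /53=310.92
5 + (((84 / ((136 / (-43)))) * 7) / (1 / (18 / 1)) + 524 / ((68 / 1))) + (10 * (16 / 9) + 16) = -504889 / 153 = -3299.93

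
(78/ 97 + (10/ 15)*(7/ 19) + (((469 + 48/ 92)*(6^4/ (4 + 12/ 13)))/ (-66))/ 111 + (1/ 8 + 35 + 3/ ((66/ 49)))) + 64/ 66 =1552714071/ 69009292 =22.50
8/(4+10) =4/7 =0.57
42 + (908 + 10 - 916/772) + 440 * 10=1034251/193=5358.81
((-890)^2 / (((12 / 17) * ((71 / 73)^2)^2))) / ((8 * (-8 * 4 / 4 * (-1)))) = 95600548458425 / 4879042752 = 19594.12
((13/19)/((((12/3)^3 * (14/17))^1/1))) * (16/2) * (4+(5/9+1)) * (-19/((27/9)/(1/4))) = -0.91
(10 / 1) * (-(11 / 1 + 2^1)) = -130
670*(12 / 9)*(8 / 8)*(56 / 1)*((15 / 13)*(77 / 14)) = 4127200 / 13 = 317476.92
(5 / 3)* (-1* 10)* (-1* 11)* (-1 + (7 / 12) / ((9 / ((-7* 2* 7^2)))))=-675125 / 81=-8334.88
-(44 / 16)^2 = -121 / 16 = -7.56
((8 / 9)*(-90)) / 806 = -40 / 403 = -0.10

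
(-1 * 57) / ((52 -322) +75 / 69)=1311 / 6185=0.21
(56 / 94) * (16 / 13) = 448 / 611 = 0.73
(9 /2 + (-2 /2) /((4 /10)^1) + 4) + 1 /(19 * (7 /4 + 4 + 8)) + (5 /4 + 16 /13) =461053 /54340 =8.48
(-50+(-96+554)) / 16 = 51 / 2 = 25.50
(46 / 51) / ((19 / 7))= 322 / 969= 0.33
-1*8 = -8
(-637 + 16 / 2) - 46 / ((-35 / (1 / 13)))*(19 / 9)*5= -627.93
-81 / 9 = -9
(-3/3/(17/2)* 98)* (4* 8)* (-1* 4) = 25088/17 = 1475.76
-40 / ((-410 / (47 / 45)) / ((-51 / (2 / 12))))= -6392 / 205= -31.18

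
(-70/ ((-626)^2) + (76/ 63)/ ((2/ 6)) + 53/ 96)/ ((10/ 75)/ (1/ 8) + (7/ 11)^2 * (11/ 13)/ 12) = 196335673105/ 51554422808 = 3.81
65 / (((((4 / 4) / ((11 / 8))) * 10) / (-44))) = -1573 / 4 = -393.25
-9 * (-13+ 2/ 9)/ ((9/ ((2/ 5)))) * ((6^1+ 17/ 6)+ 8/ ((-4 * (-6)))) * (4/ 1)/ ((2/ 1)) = 2530/ 27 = 93.70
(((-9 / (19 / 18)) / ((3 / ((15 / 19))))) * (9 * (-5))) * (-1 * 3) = -109350 / 361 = -302.91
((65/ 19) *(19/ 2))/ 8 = 65/ 16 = 4.06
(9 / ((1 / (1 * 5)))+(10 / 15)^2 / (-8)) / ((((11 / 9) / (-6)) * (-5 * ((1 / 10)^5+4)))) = 11.03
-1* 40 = -40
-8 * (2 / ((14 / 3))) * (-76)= 1824 / 7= 260.57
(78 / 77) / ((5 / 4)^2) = 1248 / 1925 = 0.65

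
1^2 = 1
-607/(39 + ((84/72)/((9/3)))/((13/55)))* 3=-426114/9511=-44.80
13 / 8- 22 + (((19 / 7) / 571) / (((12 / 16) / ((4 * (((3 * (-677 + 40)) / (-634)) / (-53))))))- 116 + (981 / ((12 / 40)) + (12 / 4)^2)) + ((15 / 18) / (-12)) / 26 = 56437670172415 / 17958790512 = 3142.62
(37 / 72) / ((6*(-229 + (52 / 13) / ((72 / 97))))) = -37 / 96600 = -0.00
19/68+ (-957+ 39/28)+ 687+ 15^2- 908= -113208/119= -951.33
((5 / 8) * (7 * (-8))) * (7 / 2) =-245 / 2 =-122.50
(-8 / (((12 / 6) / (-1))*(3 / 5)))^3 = 8000 / 27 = 296.30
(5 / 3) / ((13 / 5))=25 / 39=0.64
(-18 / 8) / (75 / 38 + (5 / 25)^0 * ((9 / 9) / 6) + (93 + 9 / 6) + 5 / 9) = -1539 / 66482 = -0.02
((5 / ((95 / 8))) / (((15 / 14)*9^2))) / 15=0.00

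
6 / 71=0.08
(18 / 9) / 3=2 / 3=0.67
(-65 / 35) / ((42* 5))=-13 / 1470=-0.01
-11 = -11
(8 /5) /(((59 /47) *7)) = 376 /2065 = 0.18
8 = 8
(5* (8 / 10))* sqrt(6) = 4* sqrt(6) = 9.80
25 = 25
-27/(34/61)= -1647/34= -48.44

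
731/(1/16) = 11696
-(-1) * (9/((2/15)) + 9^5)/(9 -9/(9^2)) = 1064097/160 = 6650.61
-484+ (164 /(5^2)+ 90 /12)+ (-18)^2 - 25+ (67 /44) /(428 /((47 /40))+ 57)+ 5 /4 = -923895704 /5444725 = -169.69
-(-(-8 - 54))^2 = -3844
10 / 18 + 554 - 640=-769 / 9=-85.44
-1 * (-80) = 80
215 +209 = 424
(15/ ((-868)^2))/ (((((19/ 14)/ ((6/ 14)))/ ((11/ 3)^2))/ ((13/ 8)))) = 7865/ 57260224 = 0.00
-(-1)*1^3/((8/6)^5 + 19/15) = 1215/6659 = 0.18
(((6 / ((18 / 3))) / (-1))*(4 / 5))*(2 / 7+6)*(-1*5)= 176 / 7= 25.14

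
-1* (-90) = 90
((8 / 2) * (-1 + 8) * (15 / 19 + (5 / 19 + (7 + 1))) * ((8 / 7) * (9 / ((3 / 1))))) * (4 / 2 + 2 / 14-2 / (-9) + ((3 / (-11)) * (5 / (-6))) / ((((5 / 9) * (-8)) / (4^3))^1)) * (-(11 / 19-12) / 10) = -53661248 / 59565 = -900.89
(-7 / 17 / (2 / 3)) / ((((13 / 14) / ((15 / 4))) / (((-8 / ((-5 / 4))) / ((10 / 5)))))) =-1764 / 221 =-7.98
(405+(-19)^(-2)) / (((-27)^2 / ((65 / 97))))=9503390 / 25527393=0.37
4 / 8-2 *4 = -15 / 2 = -7.50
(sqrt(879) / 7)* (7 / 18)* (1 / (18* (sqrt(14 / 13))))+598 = sqrt(159978) / 4536+598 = 598.09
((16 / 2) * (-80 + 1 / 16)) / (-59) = 1279 / 118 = 10.84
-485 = -485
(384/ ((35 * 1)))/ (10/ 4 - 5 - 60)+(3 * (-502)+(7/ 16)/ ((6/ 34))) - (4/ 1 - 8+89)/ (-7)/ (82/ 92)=-12829525799/ 8610000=-1490.07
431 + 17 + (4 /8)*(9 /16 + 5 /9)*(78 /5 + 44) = 346549 /720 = 481.32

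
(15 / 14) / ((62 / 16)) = 60 / 217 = 0.28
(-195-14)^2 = 43681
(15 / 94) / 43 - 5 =-20195 / 4042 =-5.00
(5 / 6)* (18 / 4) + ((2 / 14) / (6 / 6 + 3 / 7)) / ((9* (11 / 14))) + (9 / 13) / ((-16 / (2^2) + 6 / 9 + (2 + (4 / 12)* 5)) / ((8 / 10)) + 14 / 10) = 11630101 / 2805660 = 4.15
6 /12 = 1 /2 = 0.50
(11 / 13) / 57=11 / 741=0.01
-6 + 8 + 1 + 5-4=4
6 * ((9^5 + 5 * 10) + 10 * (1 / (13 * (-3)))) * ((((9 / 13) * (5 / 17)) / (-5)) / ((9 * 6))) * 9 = -2406.74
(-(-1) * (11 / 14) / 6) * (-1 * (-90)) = 165 / 14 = 11.79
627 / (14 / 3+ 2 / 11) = 20691 / 160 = 129.32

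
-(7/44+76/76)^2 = -2601/1936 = -1.34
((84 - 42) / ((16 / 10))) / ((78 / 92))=805 / 26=30.96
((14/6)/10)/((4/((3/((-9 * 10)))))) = -7/3600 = -0.00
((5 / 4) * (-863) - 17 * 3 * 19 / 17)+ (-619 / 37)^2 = -4686723 / 5476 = -855.87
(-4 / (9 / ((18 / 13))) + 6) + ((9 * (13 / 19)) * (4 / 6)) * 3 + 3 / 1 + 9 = 7336 / 247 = 29.70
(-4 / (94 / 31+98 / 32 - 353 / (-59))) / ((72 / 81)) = -43896 / 117815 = -0.37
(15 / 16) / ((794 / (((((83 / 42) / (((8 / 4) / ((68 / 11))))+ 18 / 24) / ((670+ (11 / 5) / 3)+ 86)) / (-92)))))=-475275 / 4086139154944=-0.00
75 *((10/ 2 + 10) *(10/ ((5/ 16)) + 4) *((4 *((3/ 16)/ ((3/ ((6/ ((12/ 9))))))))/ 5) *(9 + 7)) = 145800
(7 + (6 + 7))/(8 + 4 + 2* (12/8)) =1.33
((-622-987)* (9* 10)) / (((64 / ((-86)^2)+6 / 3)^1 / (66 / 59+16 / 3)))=-16987484110 / 36521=-465142.91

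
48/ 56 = 0.86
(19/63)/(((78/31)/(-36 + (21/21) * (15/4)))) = -25327/6552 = -3.87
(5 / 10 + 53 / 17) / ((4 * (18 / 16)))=41 / 51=0.80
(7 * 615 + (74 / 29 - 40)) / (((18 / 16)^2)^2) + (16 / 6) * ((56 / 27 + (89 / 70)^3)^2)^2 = 275147745650050368442705361225069 / 79994624186329720875000000000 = 3439.58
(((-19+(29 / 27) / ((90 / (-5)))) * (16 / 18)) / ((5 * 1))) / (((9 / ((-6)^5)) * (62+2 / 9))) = 74104 / 1575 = 47.05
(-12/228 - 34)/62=-647/1178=-0.55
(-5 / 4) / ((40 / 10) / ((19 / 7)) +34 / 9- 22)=855 / 11456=0.07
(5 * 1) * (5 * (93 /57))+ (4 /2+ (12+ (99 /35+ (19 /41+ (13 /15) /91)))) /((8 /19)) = 53579363 /654360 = 81.88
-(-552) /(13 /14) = 7728 /13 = 594.46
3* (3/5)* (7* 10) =126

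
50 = 50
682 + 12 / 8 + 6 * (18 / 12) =1385 / 2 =692.50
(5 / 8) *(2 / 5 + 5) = 3.38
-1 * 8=-8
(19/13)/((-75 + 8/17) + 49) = -323/5642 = -0.06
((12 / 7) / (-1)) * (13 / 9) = -52 / 21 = -2.48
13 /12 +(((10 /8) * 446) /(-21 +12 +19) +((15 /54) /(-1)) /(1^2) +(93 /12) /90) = 6797 /120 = 56.64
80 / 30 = 8 / 3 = 2.67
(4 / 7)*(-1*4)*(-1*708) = 11328 / 7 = 1618.29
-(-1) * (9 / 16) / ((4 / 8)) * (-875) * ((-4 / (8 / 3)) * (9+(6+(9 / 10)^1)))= 751275 / 32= 23477.34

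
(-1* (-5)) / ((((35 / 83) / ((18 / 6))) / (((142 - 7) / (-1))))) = -33615 / 7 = -4802.14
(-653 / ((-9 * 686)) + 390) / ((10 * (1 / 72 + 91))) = 4817026 / 11238395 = 0.43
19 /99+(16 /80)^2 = 574 /2475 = 0.23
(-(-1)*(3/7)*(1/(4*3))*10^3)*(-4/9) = -1000/63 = -15.87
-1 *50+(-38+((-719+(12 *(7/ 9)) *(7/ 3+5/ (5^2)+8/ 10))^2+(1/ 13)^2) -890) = 6464125528/ 13689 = 472213.13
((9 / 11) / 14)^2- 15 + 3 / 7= -345495 / 23716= -14.57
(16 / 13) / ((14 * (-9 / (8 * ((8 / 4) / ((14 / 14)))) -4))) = -128 / 6643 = -0.02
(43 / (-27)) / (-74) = 43 / 1998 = 0.02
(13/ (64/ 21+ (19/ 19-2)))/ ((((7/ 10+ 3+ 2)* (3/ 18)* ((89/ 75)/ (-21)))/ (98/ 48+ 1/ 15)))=-249.34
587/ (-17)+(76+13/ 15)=10796/ 255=42.34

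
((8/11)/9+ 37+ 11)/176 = 595/2178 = 0.27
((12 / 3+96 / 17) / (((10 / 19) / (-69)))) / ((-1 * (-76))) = -16.64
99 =99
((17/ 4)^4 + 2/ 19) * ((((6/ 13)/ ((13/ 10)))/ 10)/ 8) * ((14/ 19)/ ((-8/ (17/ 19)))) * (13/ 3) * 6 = -566705727/ 182614016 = -3.10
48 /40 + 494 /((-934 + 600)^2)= 1.20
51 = 51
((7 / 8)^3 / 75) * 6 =343 / 6400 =0.05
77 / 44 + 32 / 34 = 183 / 68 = 2.69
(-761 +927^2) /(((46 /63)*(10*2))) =6761223 /115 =58793.24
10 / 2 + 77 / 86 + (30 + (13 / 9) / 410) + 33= 5466092 / 79335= 68.90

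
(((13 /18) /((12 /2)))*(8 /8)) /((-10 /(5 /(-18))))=13 /3888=0.00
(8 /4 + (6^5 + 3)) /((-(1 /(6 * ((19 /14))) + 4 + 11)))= -443517 /862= -514.52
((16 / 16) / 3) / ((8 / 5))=5 / 24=0.21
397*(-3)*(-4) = 4764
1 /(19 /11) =11 /19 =0.58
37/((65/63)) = 2331/65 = 35.86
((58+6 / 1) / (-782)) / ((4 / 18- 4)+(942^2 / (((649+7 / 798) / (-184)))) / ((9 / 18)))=10654128 / 65500860813605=0.00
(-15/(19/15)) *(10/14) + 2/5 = -5359/665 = -8.06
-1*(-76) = 76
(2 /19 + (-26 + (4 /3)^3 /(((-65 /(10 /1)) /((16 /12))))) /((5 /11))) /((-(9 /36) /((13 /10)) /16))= 37238272 /7695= 4839.28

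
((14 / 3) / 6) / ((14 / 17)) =17 / 18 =0.94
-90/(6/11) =-165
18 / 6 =3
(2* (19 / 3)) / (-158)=-19 / 237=-0.08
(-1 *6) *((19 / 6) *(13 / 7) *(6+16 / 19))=-1690 / 7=-241.43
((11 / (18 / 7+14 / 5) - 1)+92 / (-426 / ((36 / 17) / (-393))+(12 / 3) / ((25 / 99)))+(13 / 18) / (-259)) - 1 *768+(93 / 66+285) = -9158664393469615 / 19058924428236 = -480.54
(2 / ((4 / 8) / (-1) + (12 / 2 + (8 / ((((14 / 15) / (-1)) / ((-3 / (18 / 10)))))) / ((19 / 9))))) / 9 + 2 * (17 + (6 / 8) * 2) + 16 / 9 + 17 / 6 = 815017 / 19578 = 41.63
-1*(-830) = 830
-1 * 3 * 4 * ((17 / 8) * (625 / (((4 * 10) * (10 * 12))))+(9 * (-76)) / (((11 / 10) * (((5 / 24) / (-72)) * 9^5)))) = -5359411 / 114048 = -46.99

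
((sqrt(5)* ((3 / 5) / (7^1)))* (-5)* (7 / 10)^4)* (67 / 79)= -68943* sqrt(5) / 790000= -0.20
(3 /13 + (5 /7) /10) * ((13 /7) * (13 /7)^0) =55 /98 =0.56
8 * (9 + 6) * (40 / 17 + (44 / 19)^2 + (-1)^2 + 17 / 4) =9548550 / 6137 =1555.90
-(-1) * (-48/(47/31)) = -1488/47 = -31.66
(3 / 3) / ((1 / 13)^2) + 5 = 174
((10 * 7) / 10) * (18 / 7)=18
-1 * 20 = -20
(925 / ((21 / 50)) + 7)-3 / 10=463907 / 210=2209.08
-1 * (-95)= 95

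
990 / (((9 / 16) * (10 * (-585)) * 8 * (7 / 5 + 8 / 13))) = -22 / 1179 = -0.02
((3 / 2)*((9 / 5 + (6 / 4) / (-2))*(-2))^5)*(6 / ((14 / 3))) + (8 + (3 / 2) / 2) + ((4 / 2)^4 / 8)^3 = -62.01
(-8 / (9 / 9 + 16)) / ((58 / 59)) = -236 / 493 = -0.48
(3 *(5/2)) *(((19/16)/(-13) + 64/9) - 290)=-2648695/1248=-2122.35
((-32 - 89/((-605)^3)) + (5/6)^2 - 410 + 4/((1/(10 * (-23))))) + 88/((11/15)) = -9895718297671/7972024500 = -1241.31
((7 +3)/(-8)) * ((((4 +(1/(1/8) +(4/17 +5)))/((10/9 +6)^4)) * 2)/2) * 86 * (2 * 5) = -7.25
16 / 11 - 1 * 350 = -3834 / 11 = -348.55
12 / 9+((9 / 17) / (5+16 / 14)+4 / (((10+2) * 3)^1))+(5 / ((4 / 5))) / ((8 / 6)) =654545 / 105264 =6.22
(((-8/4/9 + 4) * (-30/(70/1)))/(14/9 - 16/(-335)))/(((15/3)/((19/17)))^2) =-72561/1438115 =-0.05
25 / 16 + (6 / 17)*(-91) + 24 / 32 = -8107 / 272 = -29.81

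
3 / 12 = 1 / 4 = 0.25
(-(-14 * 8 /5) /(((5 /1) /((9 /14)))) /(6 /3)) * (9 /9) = 36 /25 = 1.44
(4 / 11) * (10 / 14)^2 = 100 / 539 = 0.19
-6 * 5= -30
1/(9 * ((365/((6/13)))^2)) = 4/22515025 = 0.00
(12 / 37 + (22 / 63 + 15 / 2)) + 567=575.17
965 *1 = 965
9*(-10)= -90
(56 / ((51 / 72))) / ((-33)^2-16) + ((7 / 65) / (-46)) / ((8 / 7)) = 31254671 / 436324720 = 0.07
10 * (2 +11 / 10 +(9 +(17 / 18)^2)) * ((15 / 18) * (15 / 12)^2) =2630875 / 15552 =169.17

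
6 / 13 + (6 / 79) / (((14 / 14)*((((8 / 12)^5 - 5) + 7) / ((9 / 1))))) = 208059 / 265993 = 0.78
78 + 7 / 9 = 709 / 9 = 78.78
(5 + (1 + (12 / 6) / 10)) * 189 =5859 / 5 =1171.80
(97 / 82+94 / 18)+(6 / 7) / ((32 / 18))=142319 / 20664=6.89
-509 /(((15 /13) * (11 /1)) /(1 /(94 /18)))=-19851 /2585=-7.68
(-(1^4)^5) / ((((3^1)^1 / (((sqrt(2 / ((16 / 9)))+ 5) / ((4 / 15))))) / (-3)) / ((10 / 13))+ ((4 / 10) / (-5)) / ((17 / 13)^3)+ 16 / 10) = -19341009188025 / 28846460761438+ 70602389325 * sqrt(2) / 14423230380719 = -0.66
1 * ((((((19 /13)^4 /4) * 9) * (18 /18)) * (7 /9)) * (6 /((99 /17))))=15508199 /1885026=8.23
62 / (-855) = -62 / 855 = -0.07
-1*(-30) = 30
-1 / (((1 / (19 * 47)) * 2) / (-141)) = 125913 / 2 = 62956.50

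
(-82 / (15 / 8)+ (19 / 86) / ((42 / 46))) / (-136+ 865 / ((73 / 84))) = -9556357 / 188823320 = -0.05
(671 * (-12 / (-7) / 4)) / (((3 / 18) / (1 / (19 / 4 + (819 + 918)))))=0.99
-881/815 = -1.08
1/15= 0.07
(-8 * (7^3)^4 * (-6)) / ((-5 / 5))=-664381785648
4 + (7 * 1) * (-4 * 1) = -24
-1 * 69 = -69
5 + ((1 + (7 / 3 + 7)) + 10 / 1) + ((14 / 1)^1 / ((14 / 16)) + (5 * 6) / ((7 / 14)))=304 / 3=101.33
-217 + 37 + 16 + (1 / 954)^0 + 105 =-58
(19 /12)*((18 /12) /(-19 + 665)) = 1 /272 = 0.00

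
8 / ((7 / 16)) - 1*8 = 72 / 7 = 10.29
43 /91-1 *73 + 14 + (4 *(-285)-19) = -110795 /91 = -1217.53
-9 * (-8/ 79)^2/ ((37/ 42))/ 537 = -8064/ 41334143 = -0.00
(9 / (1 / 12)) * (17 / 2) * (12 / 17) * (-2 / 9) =-144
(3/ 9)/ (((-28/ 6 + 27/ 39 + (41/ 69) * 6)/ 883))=-264017/ 367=-719.39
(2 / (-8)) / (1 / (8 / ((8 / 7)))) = -7 / 4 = -1.75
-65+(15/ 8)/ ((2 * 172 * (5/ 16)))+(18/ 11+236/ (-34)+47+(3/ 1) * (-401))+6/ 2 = -39345815/ 32164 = -1223.29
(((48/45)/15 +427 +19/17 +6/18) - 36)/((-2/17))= -1501397/450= -3336.44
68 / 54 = 34 / 27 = 1.26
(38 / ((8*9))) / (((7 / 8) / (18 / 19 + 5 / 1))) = 226 / 63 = 3.59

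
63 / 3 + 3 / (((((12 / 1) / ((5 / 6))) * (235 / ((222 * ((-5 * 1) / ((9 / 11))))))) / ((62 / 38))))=612023 / 32148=19.04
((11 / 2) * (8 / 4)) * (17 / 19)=187 / 19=9.84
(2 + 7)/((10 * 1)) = 9/10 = 0.90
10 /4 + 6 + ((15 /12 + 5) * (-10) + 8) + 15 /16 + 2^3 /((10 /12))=-2837 /80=-35.46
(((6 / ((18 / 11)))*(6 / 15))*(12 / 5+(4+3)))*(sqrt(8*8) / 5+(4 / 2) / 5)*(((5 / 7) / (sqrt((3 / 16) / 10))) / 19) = 8272*sqrt(30) / 5985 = 7.57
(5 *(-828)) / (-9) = 460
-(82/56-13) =323/28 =11.54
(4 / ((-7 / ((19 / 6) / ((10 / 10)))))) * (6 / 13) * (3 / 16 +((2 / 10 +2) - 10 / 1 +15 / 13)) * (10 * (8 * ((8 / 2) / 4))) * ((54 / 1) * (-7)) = -27566568 / 169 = -163115.79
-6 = -6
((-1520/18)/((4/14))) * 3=-2660/3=-886.67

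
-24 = -24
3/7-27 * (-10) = 1893/7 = 270.43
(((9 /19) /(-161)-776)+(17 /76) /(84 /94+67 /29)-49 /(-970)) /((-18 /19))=2234178707179 /2727977560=818.99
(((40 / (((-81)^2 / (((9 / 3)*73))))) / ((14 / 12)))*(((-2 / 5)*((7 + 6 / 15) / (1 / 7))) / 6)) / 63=-43216 / 688905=-0.06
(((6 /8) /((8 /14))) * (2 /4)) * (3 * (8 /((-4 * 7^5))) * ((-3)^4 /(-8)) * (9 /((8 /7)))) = 6561 /351232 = 0.02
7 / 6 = 1.17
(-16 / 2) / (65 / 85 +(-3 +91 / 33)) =-4488 / 293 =-15.32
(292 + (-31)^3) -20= -29519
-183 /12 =-15.25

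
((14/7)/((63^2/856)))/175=0.00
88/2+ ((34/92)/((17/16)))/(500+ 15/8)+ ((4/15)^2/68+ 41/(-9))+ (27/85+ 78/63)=6758586224/164835825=41.00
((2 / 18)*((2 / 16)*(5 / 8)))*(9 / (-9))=-5 / 576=-0.01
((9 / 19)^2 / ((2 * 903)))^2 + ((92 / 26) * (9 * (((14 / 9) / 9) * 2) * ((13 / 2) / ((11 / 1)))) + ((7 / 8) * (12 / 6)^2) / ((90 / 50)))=39506934505837 / 4675656316716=8.45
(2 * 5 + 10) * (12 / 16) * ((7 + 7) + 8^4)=61650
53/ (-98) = -53/ 98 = -0.54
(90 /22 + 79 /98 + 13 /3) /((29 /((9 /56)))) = 89553 /1750672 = 0.05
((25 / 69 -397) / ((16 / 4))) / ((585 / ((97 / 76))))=-0.22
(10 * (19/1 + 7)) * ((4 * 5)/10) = 520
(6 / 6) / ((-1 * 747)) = -1 / 747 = -0.00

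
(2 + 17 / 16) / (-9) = -49 / 144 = -0.34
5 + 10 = 15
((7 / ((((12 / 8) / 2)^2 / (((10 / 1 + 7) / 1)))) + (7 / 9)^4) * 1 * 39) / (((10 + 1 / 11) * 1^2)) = 198829631 / 242757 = 819.05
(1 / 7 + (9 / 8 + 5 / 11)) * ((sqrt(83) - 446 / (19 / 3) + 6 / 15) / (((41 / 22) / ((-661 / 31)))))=1166296823 / 845215 - 701321 * sqrt(83) / 35588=1200.35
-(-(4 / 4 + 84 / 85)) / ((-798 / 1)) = -169 / 67830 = -0.00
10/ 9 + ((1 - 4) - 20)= -197/ 9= -21.89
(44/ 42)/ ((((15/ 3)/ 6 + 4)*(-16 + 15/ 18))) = -264/ 18473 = -0.01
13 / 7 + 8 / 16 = 33 / 14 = 2.36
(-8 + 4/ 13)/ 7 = -100/ 91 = -1.10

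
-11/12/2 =-11/24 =-0.46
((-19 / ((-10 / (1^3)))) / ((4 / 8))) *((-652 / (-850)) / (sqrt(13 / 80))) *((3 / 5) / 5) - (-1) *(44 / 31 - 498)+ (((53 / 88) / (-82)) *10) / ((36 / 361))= -2002461487 / 4026528+ 74328 *sqrt(65) / 690625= -496.45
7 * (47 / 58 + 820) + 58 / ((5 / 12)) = 1706613 / 290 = 5884.87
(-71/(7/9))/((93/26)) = -25.52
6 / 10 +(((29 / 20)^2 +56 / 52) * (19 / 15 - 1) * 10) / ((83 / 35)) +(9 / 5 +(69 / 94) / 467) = 707745066 / 118414855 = 5.98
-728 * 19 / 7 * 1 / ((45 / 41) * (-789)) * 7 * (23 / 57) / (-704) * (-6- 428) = 3.97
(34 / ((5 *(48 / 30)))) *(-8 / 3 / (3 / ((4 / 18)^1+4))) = -15.95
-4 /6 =-2 /3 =-0.67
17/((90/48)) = 136/15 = 9.07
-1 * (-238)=238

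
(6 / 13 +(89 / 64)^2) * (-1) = -127549 / 53248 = -2.40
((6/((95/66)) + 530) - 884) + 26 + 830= 48086/95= 506.17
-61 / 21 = -2.90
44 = 44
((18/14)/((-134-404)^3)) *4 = -9/272511526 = -0.00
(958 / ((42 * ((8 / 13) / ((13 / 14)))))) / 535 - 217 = -272974489 / 1258320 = -216.94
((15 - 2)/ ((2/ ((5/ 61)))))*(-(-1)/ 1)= 65/ 122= 0.53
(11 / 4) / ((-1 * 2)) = -11 / 8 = -1.38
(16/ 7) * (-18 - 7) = -400/ 7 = -57.14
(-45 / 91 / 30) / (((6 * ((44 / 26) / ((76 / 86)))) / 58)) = -551 / 6622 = -0.08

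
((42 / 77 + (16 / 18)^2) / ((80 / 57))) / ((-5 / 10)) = -2261 / 1188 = -1.90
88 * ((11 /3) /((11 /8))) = 704 /3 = 234.67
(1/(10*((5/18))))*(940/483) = 564/805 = 0.70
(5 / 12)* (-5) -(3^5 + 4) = -2989 / 12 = -249.08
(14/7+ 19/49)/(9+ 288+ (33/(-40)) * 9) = 40/4851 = 0.01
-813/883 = -0.92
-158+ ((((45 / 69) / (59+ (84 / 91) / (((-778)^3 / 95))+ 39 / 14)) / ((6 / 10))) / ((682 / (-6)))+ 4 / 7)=-572100726054094421 / 3634030077376391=-157.43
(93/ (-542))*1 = -93/ 542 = -0.17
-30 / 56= -15 / 28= -0.54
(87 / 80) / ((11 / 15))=261 / 176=1.48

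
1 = 1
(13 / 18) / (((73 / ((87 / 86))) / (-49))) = -18473 / 37668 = -0.49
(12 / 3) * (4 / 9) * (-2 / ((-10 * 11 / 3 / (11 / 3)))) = 16 / 45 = 0.36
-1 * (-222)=222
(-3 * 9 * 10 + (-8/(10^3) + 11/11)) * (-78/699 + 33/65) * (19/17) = -225454418/1893125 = -119.09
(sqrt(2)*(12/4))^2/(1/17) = 306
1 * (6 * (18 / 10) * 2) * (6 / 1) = 648 / 5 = 129.60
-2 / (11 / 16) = -32 / 11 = -2.91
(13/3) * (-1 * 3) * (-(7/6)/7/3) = 13/18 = 0.72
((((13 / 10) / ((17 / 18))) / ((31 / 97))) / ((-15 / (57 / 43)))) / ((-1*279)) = 23959 / 17562275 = 0.00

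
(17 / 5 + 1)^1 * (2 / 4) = 11 / 5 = 2.20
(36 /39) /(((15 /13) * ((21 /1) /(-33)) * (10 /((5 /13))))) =-22 /455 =-0.05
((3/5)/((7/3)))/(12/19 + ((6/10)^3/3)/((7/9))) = 1425/4013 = 0.36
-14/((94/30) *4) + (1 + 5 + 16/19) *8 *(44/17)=4267525/30362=140.55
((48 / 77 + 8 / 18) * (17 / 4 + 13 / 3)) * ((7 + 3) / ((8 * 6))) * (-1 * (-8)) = 95275 / 6237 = 15.28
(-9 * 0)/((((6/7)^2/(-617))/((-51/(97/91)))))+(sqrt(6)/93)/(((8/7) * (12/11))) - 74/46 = -37/23+77 * sqrt(6)/8928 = -1.59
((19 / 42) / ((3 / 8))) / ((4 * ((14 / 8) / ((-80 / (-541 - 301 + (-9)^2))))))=6080 / 335601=0.02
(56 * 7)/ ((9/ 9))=392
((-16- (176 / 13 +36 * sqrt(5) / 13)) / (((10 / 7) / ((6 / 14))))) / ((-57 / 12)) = 216 * sqrt(5) / 1235 +2304 / 1235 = 2.26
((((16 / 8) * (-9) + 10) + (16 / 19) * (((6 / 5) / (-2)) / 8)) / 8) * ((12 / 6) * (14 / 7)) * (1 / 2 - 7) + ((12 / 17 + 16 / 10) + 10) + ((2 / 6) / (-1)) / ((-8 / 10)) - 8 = 599381 / 19380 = 30.93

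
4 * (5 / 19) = 20 / 19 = 1.05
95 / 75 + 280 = 4219 / 15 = 281.27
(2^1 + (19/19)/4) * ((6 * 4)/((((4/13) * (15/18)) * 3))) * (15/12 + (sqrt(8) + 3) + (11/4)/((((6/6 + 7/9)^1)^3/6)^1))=702 * sqrt(2)/5 + 20664423/40960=703.06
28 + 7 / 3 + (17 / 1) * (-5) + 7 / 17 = -2767 / 51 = -54.25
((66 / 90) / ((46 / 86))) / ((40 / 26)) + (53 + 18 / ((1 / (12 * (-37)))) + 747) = -49618651 / 6900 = -7191.11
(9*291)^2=6859161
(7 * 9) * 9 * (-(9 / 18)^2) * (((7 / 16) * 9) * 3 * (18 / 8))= -964467 / 256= -3767.45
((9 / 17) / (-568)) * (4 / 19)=-9 / 45866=-0.00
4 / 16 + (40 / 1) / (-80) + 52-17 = 139 / 4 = 34.75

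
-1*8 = -8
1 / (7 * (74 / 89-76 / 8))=-178 / 10801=-0.02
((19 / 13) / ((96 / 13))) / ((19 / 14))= 0.15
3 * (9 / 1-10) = -3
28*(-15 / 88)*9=-945 / 22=-42.95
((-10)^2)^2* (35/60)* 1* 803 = 14052500/3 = 4684166.67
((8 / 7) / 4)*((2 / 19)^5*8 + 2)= 9904908 / 17332693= 0.57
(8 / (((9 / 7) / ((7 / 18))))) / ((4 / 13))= 637 / 81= 7.86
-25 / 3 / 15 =-5 / 9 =-0.56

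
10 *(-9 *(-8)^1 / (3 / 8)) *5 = 9600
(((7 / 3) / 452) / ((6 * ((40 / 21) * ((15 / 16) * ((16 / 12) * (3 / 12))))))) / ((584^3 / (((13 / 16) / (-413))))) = -91 / 6373973210726400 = -0.00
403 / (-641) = -403 / 641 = -0.63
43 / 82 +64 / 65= 8043 / 5330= 1.51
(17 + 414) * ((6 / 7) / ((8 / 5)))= 6465 / 28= 230.89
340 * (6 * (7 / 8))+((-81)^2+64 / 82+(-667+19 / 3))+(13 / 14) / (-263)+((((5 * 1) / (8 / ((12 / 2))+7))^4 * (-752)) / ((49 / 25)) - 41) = 601972713749 / 79255050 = 7595.39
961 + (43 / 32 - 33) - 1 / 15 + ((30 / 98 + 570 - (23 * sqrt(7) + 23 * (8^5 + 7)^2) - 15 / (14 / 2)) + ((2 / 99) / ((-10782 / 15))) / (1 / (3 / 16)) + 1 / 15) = -2297318901189196099 / 92983968 - 23 * sqrt(7) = -24706612938.35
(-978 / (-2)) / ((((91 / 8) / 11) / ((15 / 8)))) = 80685 / 91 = 886.65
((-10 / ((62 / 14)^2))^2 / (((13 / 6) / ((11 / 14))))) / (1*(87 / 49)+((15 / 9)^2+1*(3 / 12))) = 1996671600 / 101724914629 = 0.02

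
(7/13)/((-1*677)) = -7/8801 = -0.00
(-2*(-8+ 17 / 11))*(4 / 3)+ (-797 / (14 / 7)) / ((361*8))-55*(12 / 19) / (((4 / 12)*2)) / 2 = -1711373 / 190608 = -8.98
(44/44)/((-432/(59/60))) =-59/25920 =-0.00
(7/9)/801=7/7209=0.00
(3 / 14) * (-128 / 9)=-64 / 21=-3.05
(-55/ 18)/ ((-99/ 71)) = 355/ 162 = 2.19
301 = 301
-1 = -1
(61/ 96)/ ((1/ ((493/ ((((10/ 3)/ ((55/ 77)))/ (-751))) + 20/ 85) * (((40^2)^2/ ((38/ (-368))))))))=8477414019520000/ 6783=1249803039882.06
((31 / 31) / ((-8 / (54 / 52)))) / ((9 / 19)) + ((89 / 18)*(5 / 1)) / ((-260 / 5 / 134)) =-119773 / 1872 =-63.98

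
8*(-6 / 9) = -16 / 3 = -5.33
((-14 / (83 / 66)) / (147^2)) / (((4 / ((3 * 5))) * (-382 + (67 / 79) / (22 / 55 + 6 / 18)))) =47795 / 9421900957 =0.00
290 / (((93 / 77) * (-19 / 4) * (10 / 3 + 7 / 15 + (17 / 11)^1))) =-350900 / 37107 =-9.46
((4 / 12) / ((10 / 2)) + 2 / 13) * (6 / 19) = 86 / 1235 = 0.07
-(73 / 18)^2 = -5329 / 324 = -16.45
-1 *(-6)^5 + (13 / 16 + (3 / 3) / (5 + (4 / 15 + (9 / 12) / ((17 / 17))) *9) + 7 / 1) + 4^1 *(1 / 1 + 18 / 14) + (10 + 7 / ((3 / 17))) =745745963 / 95088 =7842.69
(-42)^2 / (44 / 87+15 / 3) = 320.39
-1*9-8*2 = -25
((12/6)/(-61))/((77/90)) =-180/4697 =-0.04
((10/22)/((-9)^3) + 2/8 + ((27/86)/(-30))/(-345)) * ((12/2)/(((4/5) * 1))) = 49449833/26435970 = 1.87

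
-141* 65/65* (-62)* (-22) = -192324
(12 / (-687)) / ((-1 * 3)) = 4 / 687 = 0.01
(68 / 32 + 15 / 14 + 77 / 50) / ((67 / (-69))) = -457539 / 93800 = -4.88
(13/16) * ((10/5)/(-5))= -13/40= -0.32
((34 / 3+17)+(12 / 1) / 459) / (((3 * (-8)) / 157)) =-681223 / 3672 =-185.52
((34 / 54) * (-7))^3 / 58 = -1685159 / 1141614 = -1.48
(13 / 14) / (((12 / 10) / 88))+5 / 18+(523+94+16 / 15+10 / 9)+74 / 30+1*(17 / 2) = 220033 / 315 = 698.52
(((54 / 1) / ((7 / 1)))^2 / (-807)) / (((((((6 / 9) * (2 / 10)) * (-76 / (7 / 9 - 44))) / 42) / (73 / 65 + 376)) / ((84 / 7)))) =-27805684212 / 465101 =-59784.18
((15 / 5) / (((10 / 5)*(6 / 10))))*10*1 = 25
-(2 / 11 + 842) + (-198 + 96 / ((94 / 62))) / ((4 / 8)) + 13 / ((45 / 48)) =-8512484 / 7755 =-1097.68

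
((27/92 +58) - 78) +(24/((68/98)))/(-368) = -7742/391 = -19.80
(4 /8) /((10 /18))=9 /10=0.90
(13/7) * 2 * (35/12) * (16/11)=520/33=15.76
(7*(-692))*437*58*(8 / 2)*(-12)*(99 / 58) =10059166656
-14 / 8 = -1.75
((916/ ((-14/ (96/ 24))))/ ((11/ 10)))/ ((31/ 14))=-36640/ 341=-107.45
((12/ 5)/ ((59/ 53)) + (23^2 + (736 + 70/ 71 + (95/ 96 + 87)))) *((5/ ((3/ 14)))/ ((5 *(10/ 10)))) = 19087604137/ 3016080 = 6328.61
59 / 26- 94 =-2385 / 26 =-91.73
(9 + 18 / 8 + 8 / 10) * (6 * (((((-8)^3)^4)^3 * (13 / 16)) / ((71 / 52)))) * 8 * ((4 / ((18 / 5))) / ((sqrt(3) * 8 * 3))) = 3304329042988515538787790390512582656 * sqrt(3) / 1917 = 2985532492113486590291537000000000.00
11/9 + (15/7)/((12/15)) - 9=-1285/252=-5.10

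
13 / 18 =0.72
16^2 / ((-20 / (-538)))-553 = 31667 / 5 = 6333.40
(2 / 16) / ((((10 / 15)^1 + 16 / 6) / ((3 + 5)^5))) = 6144 / 5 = 1228.80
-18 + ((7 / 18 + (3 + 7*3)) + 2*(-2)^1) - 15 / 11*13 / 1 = -15.34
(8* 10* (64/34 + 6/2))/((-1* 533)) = -6640/9061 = -0.73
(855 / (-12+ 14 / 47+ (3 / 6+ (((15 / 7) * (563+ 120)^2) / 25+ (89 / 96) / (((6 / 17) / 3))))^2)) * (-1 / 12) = -151224192000 / 3394748932894504727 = -0.00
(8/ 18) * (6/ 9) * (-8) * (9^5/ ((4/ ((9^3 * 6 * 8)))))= -1224440064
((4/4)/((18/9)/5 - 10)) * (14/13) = -35/312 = -0.11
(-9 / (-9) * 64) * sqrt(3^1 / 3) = 64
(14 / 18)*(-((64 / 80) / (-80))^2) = -7 / 90000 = -0.00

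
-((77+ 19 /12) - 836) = 9089 /12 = 757.42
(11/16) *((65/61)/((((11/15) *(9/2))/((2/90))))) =65/13176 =0.00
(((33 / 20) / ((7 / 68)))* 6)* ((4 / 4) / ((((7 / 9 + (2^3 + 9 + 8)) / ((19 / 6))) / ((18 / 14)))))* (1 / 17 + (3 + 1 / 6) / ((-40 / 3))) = -12341241 / 4547200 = -2.71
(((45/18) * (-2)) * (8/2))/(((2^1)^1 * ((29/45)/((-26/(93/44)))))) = 171600/899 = 190.88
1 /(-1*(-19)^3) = 1 /6859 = 0.00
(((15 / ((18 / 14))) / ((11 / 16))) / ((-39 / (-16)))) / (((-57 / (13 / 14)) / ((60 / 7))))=-12800 / 13167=-0.97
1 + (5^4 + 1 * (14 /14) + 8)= 635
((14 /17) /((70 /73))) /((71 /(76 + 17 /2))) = 12337 /12070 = 1.02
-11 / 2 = -5.50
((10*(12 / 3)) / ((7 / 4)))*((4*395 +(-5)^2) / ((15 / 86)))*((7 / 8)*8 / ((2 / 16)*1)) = 11778560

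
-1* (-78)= 78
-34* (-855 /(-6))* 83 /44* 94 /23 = -18900345 /506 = -37352.46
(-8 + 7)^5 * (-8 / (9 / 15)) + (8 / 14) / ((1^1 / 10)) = 400 / 21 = 19.05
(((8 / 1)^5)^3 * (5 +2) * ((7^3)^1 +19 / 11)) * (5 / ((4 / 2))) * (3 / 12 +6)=14592718323843072000 / 11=1326610756713006545.45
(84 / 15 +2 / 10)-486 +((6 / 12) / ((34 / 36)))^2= -693484 / 1445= -479.92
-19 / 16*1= -1.19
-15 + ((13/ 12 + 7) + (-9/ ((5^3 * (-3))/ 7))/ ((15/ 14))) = -50699/ 7500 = -6.76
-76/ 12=-6.33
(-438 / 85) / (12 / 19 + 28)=-0.18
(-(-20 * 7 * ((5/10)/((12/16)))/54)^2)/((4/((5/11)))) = -24500/72171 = -0.34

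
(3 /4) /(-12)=-1 /16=-0.06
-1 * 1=-1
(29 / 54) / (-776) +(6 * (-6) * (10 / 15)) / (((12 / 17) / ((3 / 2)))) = -2137133 / 41904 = -51.00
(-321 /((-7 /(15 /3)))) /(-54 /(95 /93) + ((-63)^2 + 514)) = 152475 /2946041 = 0.05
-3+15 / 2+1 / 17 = 155 / 34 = 4.56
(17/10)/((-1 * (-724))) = 0.00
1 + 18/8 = 13/4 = 3.25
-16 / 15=-1.07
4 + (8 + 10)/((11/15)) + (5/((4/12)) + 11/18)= 44.16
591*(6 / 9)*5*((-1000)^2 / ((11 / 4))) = 7880000000 / 11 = 716363636.36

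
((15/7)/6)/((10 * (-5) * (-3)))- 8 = -3359/420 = -8.00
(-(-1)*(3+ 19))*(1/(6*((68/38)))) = 209/102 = 2.05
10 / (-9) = -10 / 9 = -1.11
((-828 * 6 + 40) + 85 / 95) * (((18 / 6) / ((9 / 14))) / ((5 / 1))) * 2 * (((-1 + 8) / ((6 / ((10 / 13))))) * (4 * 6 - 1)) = -189840.94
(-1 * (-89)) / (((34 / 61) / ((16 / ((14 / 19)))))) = 412604 / 119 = 3467.26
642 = 642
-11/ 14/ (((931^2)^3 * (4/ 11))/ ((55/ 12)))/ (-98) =6655/ 42883817056696069398336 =0.00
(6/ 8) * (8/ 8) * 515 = 1545/ 4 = 386.25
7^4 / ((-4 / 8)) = -4802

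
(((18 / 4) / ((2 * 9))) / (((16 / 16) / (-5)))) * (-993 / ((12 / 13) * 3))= 21515 / 48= 448.23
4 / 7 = 0.57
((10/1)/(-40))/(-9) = 1/36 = 0.03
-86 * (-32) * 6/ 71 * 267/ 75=1469568/ 1775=827.93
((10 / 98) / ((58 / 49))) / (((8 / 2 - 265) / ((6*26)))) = -130 / 2523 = -0.05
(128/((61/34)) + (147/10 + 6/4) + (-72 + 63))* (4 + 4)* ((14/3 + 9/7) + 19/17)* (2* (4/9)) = 3869756416/979965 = 3948.87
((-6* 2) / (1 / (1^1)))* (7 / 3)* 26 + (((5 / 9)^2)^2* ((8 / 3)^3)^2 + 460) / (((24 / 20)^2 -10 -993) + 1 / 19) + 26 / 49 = -20290402348684471 / 27872852289849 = -727.96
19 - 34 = -15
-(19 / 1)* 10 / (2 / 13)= -1235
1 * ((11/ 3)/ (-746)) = -11/ 2238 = -0.00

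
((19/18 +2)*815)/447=5.57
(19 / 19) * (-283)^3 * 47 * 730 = -777642565970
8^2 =64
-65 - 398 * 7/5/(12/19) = -28417/30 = -947.23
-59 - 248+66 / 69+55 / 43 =-304.76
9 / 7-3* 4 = -75 / 7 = -10.71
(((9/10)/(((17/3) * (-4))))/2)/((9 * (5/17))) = -3/400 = -0.01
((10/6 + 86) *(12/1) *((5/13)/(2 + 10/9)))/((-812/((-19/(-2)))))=-224865/147784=-1.52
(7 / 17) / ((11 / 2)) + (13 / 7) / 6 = 3019 / 7854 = 0.38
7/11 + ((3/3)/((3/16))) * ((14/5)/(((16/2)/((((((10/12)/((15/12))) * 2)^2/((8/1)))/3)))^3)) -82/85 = -36254777/110421630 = -0.33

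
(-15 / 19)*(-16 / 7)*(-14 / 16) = -30 / 19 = -1.58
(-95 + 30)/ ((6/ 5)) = -325/ 6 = -54.17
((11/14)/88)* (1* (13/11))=13/1232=0.01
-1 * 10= -10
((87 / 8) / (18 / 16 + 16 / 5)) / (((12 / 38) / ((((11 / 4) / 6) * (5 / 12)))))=1.52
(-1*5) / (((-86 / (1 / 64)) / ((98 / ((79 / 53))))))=12985 / 217408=0.06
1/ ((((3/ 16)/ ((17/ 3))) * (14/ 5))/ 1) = 680/ 63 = 10.79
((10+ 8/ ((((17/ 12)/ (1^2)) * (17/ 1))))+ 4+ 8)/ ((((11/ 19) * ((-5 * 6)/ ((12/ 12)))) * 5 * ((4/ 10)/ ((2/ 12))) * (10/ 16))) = -0.17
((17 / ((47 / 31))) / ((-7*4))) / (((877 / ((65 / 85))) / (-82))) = 16523 / 577066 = 0.03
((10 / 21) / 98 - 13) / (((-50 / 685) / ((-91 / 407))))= -11907766 / 299145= -39.81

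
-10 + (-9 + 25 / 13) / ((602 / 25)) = -10.29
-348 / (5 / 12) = -4176 / 5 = -835.20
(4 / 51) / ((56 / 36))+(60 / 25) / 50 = 1464 / 14875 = 0.10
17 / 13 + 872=11353 / 13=873.31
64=64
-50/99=-0.51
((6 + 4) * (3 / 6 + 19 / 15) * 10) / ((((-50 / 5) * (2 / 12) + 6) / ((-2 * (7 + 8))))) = -15900 / 13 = -1223.08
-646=-646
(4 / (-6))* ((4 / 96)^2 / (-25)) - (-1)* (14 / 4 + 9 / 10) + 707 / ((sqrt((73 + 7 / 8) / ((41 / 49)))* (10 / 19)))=95041 / 21600 + 1919* sqrt(48462) / 2955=147.36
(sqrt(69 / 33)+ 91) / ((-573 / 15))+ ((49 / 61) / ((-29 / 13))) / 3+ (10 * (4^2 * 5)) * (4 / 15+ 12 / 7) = 11226858656 / 7095459 - 5 * sqrt(253) / 2101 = 1582.22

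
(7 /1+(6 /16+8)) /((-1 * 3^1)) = -41 /8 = -5.12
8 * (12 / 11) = 96 / 11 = 8.73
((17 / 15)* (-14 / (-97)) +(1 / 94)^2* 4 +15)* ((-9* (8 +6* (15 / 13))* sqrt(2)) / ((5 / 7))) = -2047022124* sqrt(2) / 717925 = -4032.35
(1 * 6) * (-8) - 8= -56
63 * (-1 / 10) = -63 / 10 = -6.30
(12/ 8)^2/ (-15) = -3/ 20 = -0.15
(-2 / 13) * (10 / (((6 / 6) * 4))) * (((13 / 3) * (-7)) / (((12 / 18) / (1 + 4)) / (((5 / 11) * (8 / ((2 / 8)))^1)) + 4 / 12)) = 14000 / 411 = 34.06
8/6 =4/3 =1.33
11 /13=0.85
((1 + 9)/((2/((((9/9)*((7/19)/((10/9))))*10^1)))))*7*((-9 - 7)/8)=-232.11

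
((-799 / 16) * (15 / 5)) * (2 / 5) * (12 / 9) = -799 / 10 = -79.90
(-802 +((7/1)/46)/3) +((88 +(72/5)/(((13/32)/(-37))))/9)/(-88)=-800.40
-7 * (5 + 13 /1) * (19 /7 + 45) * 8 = -48096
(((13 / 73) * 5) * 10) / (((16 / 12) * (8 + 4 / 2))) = 195 / 292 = 0.67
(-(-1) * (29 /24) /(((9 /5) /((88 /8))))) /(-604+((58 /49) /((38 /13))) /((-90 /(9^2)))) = -7424725 /607676364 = -0.01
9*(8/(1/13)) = 936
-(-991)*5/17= 4955/17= 291.47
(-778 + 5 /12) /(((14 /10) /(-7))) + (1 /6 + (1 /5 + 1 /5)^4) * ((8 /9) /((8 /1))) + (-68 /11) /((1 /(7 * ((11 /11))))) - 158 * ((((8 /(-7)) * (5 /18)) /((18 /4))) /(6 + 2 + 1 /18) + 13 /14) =3699.33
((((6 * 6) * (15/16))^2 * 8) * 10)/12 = 30375/4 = 7593.75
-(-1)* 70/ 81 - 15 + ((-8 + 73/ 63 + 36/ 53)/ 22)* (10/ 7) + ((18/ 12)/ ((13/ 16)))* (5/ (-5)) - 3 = -583033571/ 30081051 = -19.38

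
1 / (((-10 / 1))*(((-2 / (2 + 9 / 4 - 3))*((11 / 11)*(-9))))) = -1 / 144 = -0.01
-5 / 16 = -0.31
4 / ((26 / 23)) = 46 / 13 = 3.54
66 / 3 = 22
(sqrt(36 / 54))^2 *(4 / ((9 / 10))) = 80 / 27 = 2.96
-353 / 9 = -39.22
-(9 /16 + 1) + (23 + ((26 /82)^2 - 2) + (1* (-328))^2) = 2894104759 /26896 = 107603.54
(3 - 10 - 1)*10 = -80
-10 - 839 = -849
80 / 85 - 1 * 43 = -715 / 17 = -42.06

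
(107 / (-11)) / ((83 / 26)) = -2782 / 913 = -3.05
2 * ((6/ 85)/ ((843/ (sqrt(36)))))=24/ 23885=0.00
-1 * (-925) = 925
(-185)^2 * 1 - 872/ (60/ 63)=166547/ 5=33309.40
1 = 1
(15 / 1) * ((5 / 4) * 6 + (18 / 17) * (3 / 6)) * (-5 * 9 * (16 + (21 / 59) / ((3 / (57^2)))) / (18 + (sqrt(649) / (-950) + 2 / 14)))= -120110.86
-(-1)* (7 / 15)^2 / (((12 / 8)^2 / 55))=2156 / 405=5.32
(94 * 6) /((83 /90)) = 50760 /83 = 611.57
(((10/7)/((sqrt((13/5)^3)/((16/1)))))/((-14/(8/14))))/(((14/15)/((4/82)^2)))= -48000 * sqrt(65)/682097689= -0.00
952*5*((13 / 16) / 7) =1105 / 2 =552.50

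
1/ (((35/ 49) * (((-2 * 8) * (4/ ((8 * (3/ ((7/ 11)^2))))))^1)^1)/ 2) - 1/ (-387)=-140341/ 54180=-2.59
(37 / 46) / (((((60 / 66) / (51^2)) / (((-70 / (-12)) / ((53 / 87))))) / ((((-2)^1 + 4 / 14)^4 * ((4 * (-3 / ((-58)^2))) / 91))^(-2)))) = 806208525175445891407909 / 4193181499392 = 192266546366.37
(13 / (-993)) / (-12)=13 / 11916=0.00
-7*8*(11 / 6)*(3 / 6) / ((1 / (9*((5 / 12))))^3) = -86625 / 32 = -2707.03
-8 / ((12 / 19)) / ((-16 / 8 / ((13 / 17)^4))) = 542659 / 250563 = 2.17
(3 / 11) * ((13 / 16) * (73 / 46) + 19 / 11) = 73269 / 89056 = 0.82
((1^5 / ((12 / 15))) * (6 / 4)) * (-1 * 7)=-105 / 8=-13.12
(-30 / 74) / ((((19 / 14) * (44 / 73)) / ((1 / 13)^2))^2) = -3916815 / 184640810068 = -0.00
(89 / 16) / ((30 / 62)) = 2759 / 240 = 11.50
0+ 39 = 39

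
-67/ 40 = -1.68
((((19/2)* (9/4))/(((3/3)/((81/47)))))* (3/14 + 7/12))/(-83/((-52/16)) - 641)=-0.05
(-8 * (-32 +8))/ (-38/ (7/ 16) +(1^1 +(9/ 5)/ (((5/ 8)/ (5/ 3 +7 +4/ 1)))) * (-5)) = -0.70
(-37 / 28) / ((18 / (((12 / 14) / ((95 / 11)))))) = -407 / 55860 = -0.01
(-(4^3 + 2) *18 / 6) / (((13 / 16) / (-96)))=23394.46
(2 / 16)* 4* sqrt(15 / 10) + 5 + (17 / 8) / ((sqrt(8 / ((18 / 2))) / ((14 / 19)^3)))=6.51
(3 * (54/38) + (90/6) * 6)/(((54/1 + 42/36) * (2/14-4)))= -2786/6289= -0.44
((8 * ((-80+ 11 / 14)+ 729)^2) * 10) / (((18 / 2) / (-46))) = -76134976280 / 441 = -172641669.57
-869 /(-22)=79 /2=39.50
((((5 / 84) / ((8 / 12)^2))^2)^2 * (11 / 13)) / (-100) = -22275 / 8182300672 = -0.00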